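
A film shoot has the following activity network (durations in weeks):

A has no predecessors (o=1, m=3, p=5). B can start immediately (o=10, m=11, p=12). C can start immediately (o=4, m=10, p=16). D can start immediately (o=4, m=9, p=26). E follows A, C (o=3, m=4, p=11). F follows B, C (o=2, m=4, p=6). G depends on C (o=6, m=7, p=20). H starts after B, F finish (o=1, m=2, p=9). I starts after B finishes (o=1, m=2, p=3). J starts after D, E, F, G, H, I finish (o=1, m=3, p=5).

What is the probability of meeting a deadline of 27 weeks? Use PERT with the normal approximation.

0.944

te_A = (1 + 4·3 + 5)/6 = 18/6 = 3; σ²_A = ((5−1)/6)² = 0.444
te_B = (10 + 4·11 + 12)/6 = 66/6 = 11; σ²_B = ((12−10)/6)² = 0.111
te_C = (4 + 4·10 + 16)/6 = 60/6 = 10; σ²_C = ((16−4)/6)² = 4.000
te_D = (4 + 4·9 + 26)/6 = 66/6 = 11; σ²_D = ((26−4)/6)² = 13.444
te_E = (3 + 4·4 + 11)/6 = 30/6 = 5; σ²_E = ((11−3)/6)² = 1.778
te_F = (2 + 4·4 + 6)/6 = 24/6 = 4; σ²_F = ((6−2)/6)² = 0.444
te_G = (6 + 4·7 + 20)/6 = 54/6 = 9; σ²_G = ((20−6)/6)² = 5.444
te_H = (1 + 4·2 + 9)/6 = 18/6 = 3; σ²_H = ((9−1)/6)² = 1.778
te_I = (1 + 4·2 + 3)/6 = 12/6 = 2; σ²_I = ((3−1)/6)² = 0.111
te_J = (1 + 4·3 + 5)/6 = 18/6 = 3; σ²_J = ((5−1)/6)² = 0.444

Forward pass:
ES_A = 0; EF_A = 3
ES_B = 0; EF_B = 11
ES_C = 0; EF_C = 10
ES_D = 0; EF_D = 11
ES_E = max(EF_A=3, EF_C=10) = 10; EF_E = 10+5 = 15
ES_F = max(EF_B=11, EF_C=10) = 11; EF_F = 11+4 = 15
ES_G = 10; EF_G = 10+9 = 19
ES_H = max(EF_B=11, EF_F=15) = 15; EF_H = 15+3 = 18
ES_I = 11; EF_I = 11+2 = 13
ES_J = max(EF_D=11, EF_E=15, EF_F=15, EF_G=19, EF_H=18, EF_I=13) = 19; EF_J = 19+3 = 22
Expected project duration μ = 22 weeks. Critical path: C → G → J.

Variance along critical path = 4.000 + 5.444 + 0.444 = 9.889; σ = √9.889 = 3.145 weeks.
Z = (27 − 22) / 3.145 = 1.590
P(T ≤ 27) = Φ(1.590) ≈ 0.944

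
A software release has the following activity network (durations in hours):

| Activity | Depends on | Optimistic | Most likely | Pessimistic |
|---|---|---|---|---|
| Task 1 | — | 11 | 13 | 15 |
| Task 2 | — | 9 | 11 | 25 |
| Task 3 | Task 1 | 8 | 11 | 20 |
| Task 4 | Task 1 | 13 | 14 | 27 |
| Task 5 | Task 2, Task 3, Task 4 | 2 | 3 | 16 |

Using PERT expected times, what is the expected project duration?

34 hours

te_Task 1 = (11 + 4·13 + 15)/6 = 78/6 = 13
te_Task 2 = (9 + 4·11 + 25)/6 = 78/6 = 13
te_Task 3 = (8 + 4·11 + 20)/6 = 72/6 = 12
te_Task 4 = (13 + 4·14 + 27)/6 = 96/6 = 16
te_Task 5 = (2 + 4·3 + 16)/6 = 30/6 = 5

Forward pass:
ES_Task 1 = 0; EF_Task 1 = 13
ES_Task 2 = 0; EF_Task 2 = 13
ES_Task 3 = 13; EF_Task 3 = 13+12 = 25
ES_Task 4 = 13; EF_Task 4 = 13+16 = 29
ES_Task 5 = max(EF_Task 2=13, EF_Task 3=25, EF_Task 4=29) = 29; EF_Task 5 = 29+5 = 34
Expected project duration μ = 34 hours. Critical path: Task 1 → Task 4 → Task 5.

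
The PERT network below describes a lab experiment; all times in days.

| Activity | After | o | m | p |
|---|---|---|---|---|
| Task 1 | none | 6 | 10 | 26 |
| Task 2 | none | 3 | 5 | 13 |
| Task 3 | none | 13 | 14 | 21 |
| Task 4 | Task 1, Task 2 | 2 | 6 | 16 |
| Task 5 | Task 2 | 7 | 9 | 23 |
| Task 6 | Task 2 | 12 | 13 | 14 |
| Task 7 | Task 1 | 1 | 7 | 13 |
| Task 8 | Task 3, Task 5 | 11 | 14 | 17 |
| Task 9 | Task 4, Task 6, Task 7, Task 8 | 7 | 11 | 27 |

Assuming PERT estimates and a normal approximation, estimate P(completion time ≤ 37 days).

te_Task 1 = (6 + 4·10 + 26)/6 = 72/6 = 12; σ²_Task 1 = ((26−6)/6)² = 11.111
te_Task 2 = (3 + 4·5 + 13)/6 = 36/6 = 6; σ²_Task 2 = ((13−3)/6)² = 2.778
te_Task 3 = (13 + 4·14 + 21)/6 = 90/6 = 15; σ²_Task 3 = ((21−13)/6)² = 1.778
te_Task 4 = (2 + 4·6 + 16)/6 = 42/6 = 7; σ²_Task 4 = ((16−2)/6)² = 5.444
te_Task 5 = (7 + 4·9 + 23)/6 = 66/6 = 11; σ²_Task 5 = ((23−7)/6)² = 7.111
te_Task 6 = (12 + 4·13 + 14)/6 = 78/6 = 13; σ²_Task 6 = ((14−12)/6)² = 0.111
te_Task 7 = (1 + 4·7 + 13)/6 = 42/6 = 7; σ²_Task 7 = ((13−1)/6)² = 4.000
te_Task 8 = (11 + 4·14 + 17)/6 = 84/6 = 14; σ²_Task 8 = ((17−11)/6)² = 1.000
te_Task 9 = (7 + 4·11 + 27)/6 = 78/6 = 13; σ²_Task 9 = ((27−7)/6)² = 11.111

Forward pass:
ES_Task 1 = 0; EF_Task 1 = 12
ES_Task 2 = 0; EF_Task 2 = 6
ES_Task 3 = 0; EF_Task 3 = 15
ES_Task 4 = max(EF_Task 1=12, EF_Task 2=6) = 12; EF_Task 4 = 12+7 = 19
ES_Task 5 = 6; EF_Task 5 = 6+11 = 17
ES_Task 6 = 6; EF_Task 6 = 6+13 = 19
ES_Task 7 = 12; EF_Task 7 = 12+7 = 19
ES_Task 8 = max(EF_Task 3=15, EF_Task 5=17) = 17; EF_Task 8 = 17+14 = 31
ES_Task 9 = max(EF_Task 4=19, EF_Task 6=19, EF_Task 7=19, EF_Task 8=31) = 31; EF_Task 9 = 31+13 = 44
Expected project duration μ = 44 days. Critical path: Task 2 → Task 5 → Task 8 → Task 9.

Variance along critical path = 2.778 + 7.111 + 1.000 + 11.111 = 22.000; σ = √22.000 = 4.690 days.
Z = (37 − 44) / 4.690 = -1.492
P(T ≤ 37) = Φ(-1.492) ≈ 0.068

0.068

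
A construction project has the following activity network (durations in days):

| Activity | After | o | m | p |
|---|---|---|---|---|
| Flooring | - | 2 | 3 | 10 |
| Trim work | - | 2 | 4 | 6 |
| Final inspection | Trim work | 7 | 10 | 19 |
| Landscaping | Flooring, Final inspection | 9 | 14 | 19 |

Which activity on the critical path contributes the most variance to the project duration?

Final inspection

te_Flooring = (2 + 4·3 + 10)/6 = 24/6 = 4; σ²_Flooring = ((10−2)/6)² = 1.778
te_Trim work = (2 + 4·4 + 6)/6 = 24/6 = 4; σ²_Trim work = ((6−2)/6)² = 0.444
te_Final inspection = (7 + 4·10 + 19)/6 = 66/6 = 11; σ²_Final inspection = ((19−7)/6)² = 4.000
te_Landscaping = (9 + 4·14 + 19)/6 = 84/6 = 14; σ²_Landscaping = ((19−9)/6)² = 2.778

Forward pass:
ES_Flooring = 0; EF_Flooring = 4
ES_Trim work = 0; EF_Trim work = 4
ES_Final inspection = 4; EF_Final inspection = 4+11 = 15
ES_Landscaping = max(EF_Flooring=4, EF_Final inspection=15) = 15; EF_Landscaping = 15+14 = 29
Expected project duration μ = 29 days. Critical path: Trim work → Final inspection → Landscaping.

Variances on critical path: σ²_Trim work=0.444, σ²_Final inspection=4.000, σ²_Landscaping=2.778.
Largest is σ²_Final inspection = 4.000.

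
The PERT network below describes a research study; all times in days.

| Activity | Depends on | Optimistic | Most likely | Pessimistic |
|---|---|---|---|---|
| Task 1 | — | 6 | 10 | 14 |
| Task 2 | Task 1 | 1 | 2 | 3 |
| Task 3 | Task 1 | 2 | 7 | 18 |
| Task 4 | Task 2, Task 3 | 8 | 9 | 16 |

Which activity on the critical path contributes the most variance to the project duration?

te_Task 1 = (6 + 4·10 + 14)/6 = 60/6 = 10; σ²_Task 1 = ((14−6)/6)² = 1.778
te_Task 2 = (1 + 4·2 + 3)/6 = 12/6 = 2; σ²_Task 2 = ((3−1)/6)² = 0.111
te_Task 3 = (2 + 4·7 + 18)/6 = 48/6 = 8; σ²_Task 3 = ((18−2)/6)² = 7.111
te_Task 4 = (8 + 4·9 + 16)/6 = 60/6 = 10; σ²_Task 4 = ((16−8)/6)² = 1.778

Forward pass:
ES_Task 1 = 0; EF_Task 1 = 10
ES_Task 2 = 10; EF_Task 2 = 10+2 = 12
ES_Task 3 = 10; EF_Task 3 = 10+8 = 18
ES_Task 4 = max(EF_Task 2=12, EF_Task 3=18) = 18; EF_Task 4 = 18+10 = 28
Expected project duration μ = 28 days. Critical path: Task 1 → Task 3 → Task 4.

Variances on critical path: σ²_Task 1=1.778, σ²_Task 3=7.111, σ²_Task 4=1.778.
Largest is σ²_Task 3 = 7.111.

Task 3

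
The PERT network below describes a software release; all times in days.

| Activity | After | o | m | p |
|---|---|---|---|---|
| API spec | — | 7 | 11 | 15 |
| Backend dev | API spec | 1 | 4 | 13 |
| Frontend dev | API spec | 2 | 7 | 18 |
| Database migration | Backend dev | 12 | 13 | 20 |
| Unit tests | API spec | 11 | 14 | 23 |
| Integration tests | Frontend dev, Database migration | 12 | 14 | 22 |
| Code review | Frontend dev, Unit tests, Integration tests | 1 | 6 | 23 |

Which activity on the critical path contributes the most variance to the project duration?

te_API spec = (7 + 4·11 + 15)/6 = 66/6 = 11; σ²_API spec = ((15−7)/6)² = 1.778
te_Backend dev = (1 + 4·4 + 13)/6 = 30/6 = 5; σ²_Backend dev = ((13−1)/6)² = 4.000
te_Frontend dev = (2 + 4·7 + 18)/6 = 48/6 = 8; σ²_Frontend dev = ((18−2)/6)² = 7.111
te_Database migration = (12 + 4·13 + 20)/6 = 84/6 = 14; σ²_Database migration = ((20−12)/6)² = 1.778
te_Unit tests = (11 + 4·14 + 23)/6 = 90/6 = 15; σ²_Unit tests = ((23−11)/6)² = 4.000
te_Integration tests = (12 + 4·14 + 22)/6 = 90/6 = 15; σ²_Integration tests = ((22−12)/6)² = 2.778
te_Code review = (1 + 4·6 + 23)/6 = 48/6 = 8; σ²_Code review = ((23−1)/6)² = 13.444

Forward pass:
ES_API spec = 0; EF_API spec = 11
ES_Backend dev = 11; EF_Backend dev = 11+5 = 16
ES_Frontend dev = 11; EF_Frontend dev = 11+8 = 19
ES_Database migration = 16; EF_Database migration = 16+14 = 30
ES_Unit tests = 11; EF_Unit tests = 11+15 = 26
ES_Integration tests = max(EF_Frontend dev=19, EF_Database migration=30) = 30; EF_Integration tests = 30+15 = 45
ES_Code review = max(EF_Frontend dev=19, EF_Unit tests=26, EF_Integration tests=45) = 45; EF_Code review = 45+8 = 53
Expected project duration μ = 53 days. Critical path: API spec → Backend dev → Database migration → Integration tests → Code review.

Variances on critical path: σ²_API spec=1.778, σ²_Backend dev=4.000, σ²_Database migration=1.778, σ²_Integration tests=2.778, σ²_Code review=13.444.
Largest is σ²_Code review = 13.444.

Code review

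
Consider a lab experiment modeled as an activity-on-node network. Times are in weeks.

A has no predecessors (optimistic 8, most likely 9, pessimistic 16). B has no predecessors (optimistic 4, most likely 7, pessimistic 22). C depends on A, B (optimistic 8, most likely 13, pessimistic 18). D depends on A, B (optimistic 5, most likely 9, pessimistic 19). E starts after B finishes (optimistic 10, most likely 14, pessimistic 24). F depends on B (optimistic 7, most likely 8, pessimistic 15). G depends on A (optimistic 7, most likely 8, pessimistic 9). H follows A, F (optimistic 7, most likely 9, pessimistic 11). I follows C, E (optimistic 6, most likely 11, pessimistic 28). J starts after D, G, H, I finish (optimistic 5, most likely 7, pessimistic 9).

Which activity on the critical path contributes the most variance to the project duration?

te_A = (8 + 4·9 + 16)/6 = 60/6 = 10; σ²_A = ((16−8)/6)² = 1.778
te_B = (4 + 4·7 + 22)/6 = 54/6 = 9; σ²_B = ((22−4)/6)² = 9.000
te_C = (8 + 4·13 + 18)/6 = 78/6 = 13; σ²_C = ((18−8)/6)² = 2.778
te_D = (5 + 4·9 + 19)/6 = 60/6 = 10; σ²_D = ((19−5)/6)² = 5.444
te_E = (10 + 4·14 + 24)/6 = 90/6 = 15; σ²_E = ((24−10)/6)² = 5.444
te_F = (7 + 4·8 + 15)/6 = 54/6 = 9; σ²_F = ((15−7)/6)² = 1.778
te_G = (7 + 4·8 + 9)/6 = 48/6 = 8; σ²_G = ((9−7)/6)² = 0.111
te_H = (7 + 4·9 + 11)/6 = 54/6 = 9; σ²_H = ((11−7)/6)² = 0.444
te_I = (6 + 4·11 + 28)/6 = 78/6 = 13; σ²_I = ((28−6)/6)² = 13.444
te_J = (5 + 4·7 + 9)/6 = 42/6 = 7; σ²_J = ((9−5)/6)² = 0.444

Forward pass:
ES_A = 0; EF_A = 10
ES_B = 0; EF_B = 9
ES_C = max(EF_A=10, EF_B=9) = 10; EF_C = 10+13 = 23
ES_D = max(EF_A=10, EF_B=9) = 10; EF_D = 10+10 = 20
ES_E = 9; EF_E = 9+15 = 24
ES_F = 9; EF_F = 9+9 = 18
ES_G = 10; EF_G = 10+8 = 18
ES_H = max(EF_A=10, EF_F=18) = 18; EF_H = 18+9 = 27
ES_I = max(EF_C=23, EF_E=24) = 24; EF_I = 24+13 = 37
ES_J = max(EF_D=20, EF_G=18, EF_H=27, EF_I=37) = 37; EF_J = 37+7 = 44
Expected project duration μ = 44 weeks. Critical path: B → E → I → J.

Variances on critical path: σ²_B=9.000, σ²_E=5.444, σ²_I=13.444, σ²_J=0.444.
Largest is σ²_I = 13.444.

I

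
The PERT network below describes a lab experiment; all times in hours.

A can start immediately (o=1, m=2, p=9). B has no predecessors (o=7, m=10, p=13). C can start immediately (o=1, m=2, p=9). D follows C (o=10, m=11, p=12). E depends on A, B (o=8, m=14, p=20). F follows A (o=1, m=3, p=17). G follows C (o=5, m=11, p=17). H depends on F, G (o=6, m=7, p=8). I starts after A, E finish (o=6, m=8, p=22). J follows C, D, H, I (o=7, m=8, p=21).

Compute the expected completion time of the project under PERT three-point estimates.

44 hours

te_A = (1 + 4·2 + 9)/6 = 18/6 = 3
te_B = (7 + 4·10 + 13)/6 = 60/6 = 10
te_C = (1 + 4·2 + 9)/6 = 18/6 = 3
te_D = (10 + 4·11 + 12)/6 = 66/6 = 11
te_E = (8 + 4·14 + 20)/6 = 84/6 = 14
te_F = (1 + 4·3 + 17)/6 = 30/6 = 5
te_G = (5 + 4·11 + 17)/6 = 66/6 = 11
te_H = (6 + 4·7 + 8)/6 = 42/6 = 7
te_I = (6 + 4·8 + 22)/6 = 60/6 = 10
te_J = (7 + 4·8 + 21)/6 = 60/6 = 10

Forward pass:
ES_A = 0; EF_A = 3
ES_B = 0; EF_B = 10
ES_C = 0; EF_C = 3
ES_D = 3; EF_D = 3+11 = 14
ES_E = max(EF_A=3, EF_B=10) = 10; EF_E = 10+14 = 24
ES_F = 3; EF_F = 3+5 = 8
ES_G = 3; EF_G = 3+11 = 14
ES_H = max(EF_F=8, EF_G=14) = 14; EF_H = 14+7 = 21
ES_I = max(EF_A=3, EF_E=24) = 24; EF_I = 24+10 = 34
ES_J = max(EF_C=3, EF_D=14, EF_H=21, EF_I=34) = 34; EF_J = 34+10 = 44
Expected project duration μ = 44 hours. Critical path: B → E → I → J.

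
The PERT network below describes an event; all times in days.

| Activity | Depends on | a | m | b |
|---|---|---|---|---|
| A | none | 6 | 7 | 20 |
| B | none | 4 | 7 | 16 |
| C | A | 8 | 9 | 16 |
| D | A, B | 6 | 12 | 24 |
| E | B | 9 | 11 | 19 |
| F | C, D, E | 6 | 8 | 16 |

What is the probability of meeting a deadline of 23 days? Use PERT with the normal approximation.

te_A = (6 + 4·7 + 20)/6 = 54/6 = 9; σ²_A = ((20−6)/6)² = 5.444
te_B = (4 + 4·7 + 16)/6 = 48/6 = 8; σ²_B = ((16−4)/6)² = 4.000
te_C = (8 + 4·9 + 16)/6 = 60/6 = 10; σ²_C = ((16−8)/6)² = 1.778
te_D = (6 + 4·12 + 24)/6 = 78/6 = 13; σ²_D = ((24−6)/6)² = 9.000
te_E = (9 + 4·11 + 19)/6 = 72/6 = 12; σ²_E = ((19−9)/6)² = 2.778
te_F = (6 + 4·8 + 16)/6 = 54/6 = 9; σ²_F = ((16−6)/6)² = 2.778

Forward pass:
ES_A = 0; EF_A = 9
ES_B = 0; EF_B = 8
ES_C = 9; EF_C = 9+10 = 19
ES_D = max(EF_A=9, EF_B=8) = 9; EF_D = 9+13 = 22
ES_E = 8; EF_E = 8+12 = 20
ES_F = max(EF_C=19, EF_D=22, EF_E=20) = 22; EF_F = 22+9 = 31
Expected project duration μ = 31 days. Critical path: A → D → F.

Variance along critical path = 5.444 + 9.000 + 2.778 = 17.222; σ = √17.222 = 4.150 days.
Z = (23 − 31) / 4.150 = -1.928
P(T ≤ 23) = Φ(-1.928) ≈ 0.027

0.027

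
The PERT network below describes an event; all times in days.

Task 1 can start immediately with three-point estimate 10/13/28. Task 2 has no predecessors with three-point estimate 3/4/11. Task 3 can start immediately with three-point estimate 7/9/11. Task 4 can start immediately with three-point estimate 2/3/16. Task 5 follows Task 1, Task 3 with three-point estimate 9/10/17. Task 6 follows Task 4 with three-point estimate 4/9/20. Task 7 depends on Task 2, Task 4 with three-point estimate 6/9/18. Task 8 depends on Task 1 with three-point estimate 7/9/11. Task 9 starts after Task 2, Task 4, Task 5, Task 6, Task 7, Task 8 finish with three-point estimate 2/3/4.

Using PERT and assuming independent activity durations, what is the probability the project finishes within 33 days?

0.887

te_Task 1 = (10 + 4·13 + 28)/6 = 90/6 = 15; σ²_Task 1 = ((28−10)/6)² = 9.000
te_Task 2 = (3 + 4·4 + 11)/6 = 30/6 = 5; σ²_Task 2 = ((11−3)/6)² = 1.778
te_Task 3 = (7 + 4·9 + 11)/6 = 54/6 = 9; σ²_Task 3 = ((11−7)/6)² = 0.444
te_Task 4 = (2 + 4·3 + 16)/6 = 30/6 = 5; σ²_Task 4 = ((16−2)/6)² = 5.444
te_Task 5 = (9 + 4·10 + 17)/6 = 66/6 = 11; σ²_Task 5 = ((17−9)/6)² = 1.778
te_Task 6 = (4 + 4·9 + 20)/6 = 60/6 = 10; σ²_Task 6 = ((20−4)/6)² = 7.111
te_Task 7 = (6 + 4·9 + 18)/6 = 60/6 = 10; σ²_Task 7 = ((18−6)/6)² = 4.000
te_Task 8 = (7 + 4·9 + 11)/6 = 54/6 = 9; σ²_Task 8 = ((11−7)/6)² = 0.444
te_Task 9 = (2 + 4·3 + 4)/6 = 18/6 = 3; σ²_Task 9 = ((4−2)/6)² = 0.111

Forward pass:
ES_Task 1 = 0; EF_Task 1 = 15
ES_Task 2 = 0; EF_Task 2 = 5
ES_Task 3 = 0; EF_Task 3 = 9
ES_Task 4 = 0; EF_Task 4 = 5
ES_Task 5 = max(EF_Task 1=15, EF_Task 3=9) = 15; EF_Task 5 = 15+11 = 26
ES_Task 6 = 5; EF_Task 6 = 5+10 = 15
ES_Task 7 = max(EF_Task 2=5, EF_Task 4=5) = 5; EF_Task 7 = 5+10 = 15
ES_Task 8 = 15; EF_Task 8 = 15+9 = 24
ES_Task 9 = max(EF_Task 2=5, EF_Task 4=5, EF_Task 5=26, EF_Task 6=15, EF_Task 7=15, EF_Task 8=24) = 26; EF_Task 9 = 26+3 = 29
Expected project duration μ = 29 days. Critical path: Task 1 → Task 5 → Task 9.

Variance along critical path = 9.000 + 1.778 + 0.111 = 10.889; σ = √10.889 = 3.300 days.
Z = (33 − 29) / 3.300 = 1.212
P(T ≤ 33) = Φ(1.212) ≈ 0.887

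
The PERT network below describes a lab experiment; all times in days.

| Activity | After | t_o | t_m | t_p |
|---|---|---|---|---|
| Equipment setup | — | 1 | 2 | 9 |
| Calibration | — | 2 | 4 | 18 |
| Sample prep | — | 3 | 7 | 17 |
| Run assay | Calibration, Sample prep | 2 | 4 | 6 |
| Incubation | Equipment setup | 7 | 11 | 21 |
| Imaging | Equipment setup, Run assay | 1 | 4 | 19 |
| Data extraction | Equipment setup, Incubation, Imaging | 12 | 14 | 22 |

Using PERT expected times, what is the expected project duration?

33 days

te_Equipment setup = (1 + 4·2 + 9)/6 = 18/6 = 3
te_Calibration = (2 + 4·4 + 18)/6 = 36/6 = 6
te_Sample prep = (3 + 4·7 + 17)/6 = 48/6 = 8
te_Run assay = (2 + 4·4 + 6)/6 = 24/6 = 4
te_Incubation = (7 + 4·11 + 21)/6 = 72/6 = 12
te_Imaging = (1 + 4·4 + 19)/6 = 36/6 = 6
te_Data extraction = (12 + 4·14 + 22)/6 = 90/6 = 15

Forward pass:
ES_Equipment setup = 0; EF_Equipment setup = 3
ES_Calibration = 0; EF_Calibration = 6
ES_Sample prep = 0; EF_Sample prep = 8
ES_Run assay = max(EF_Calibration=6, EF_Sample prep=8) = 8; EF_Run assay = 8+4 = 12
ES_Incubation = 3; EF_Incubation = 3+12 = 15
ES_Imaging = max(EF_Equipment setup=3, EF_Run assay=12) = 12; EF_Imaging = 12+6 = 18
ES_Data extraction = max(EF_Equipment setup=3, EF_Incubation=15, EF_Imaging=18) = 18; EF_Data extraction = 18+15 = 33
Expected project duration μ = 33 days. Critical path: Sample prep → Run assay → Imaging → Data extraction.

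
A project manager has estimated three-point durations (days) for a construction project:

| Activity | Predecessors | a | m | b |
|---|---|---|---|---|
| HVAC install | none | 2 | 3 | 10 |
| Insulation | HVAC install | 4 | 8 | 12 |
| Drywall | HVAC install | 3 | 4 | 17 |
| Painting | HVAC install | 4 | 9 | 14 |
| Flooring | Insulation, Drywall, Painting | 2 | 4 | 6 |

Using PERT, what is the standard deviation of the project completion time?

2.24 days

te_HVAC install = (2 + 4·3 + 10)/6 = 24/6 = 4; σ²_HVAC install = ((10−2)/6)² = 1.778
te_Insulation = (4 + 4·8 + 12)/6 = 48/6 = 8; σ²_Insulation = ((12−4)/6)² = 1.778
te_Drywall = (3 + 4·4 + 17)/6 = 36/6 = 6; σ²_Drywall = ((17−3)/6)² = 5.444
te_Painting = (4 + 4·9 + 14)/6 = 54/6 = 9; σ²_Painting = ((14−4)/6)² = 2.778
te_Flooring = (2 + 4·4 + 6)/6 = 24/6 = 4; σ²_Flooring = ((6−2)/6)² = 0.444

Forward pass:
ES_HVAC install = 0; EF_HVAC install = 4
ES_Insulation = 4; EF_Insulation = 4+8 = 12
ES_Drywall = 4; EF_Drywall = 4+6 = 10
ES_Painting = 4; EF_Painting = 4+9 = 13
ES_Flooring = max(EF_Insulation=12, EF_Drywall=10, EF_Painting=13) = 13; EF_Flooring = 13+4 = 17
Expected project duration μ = 17 days. Critical path: HVAC install → Painting → Flooring.

Variance along critical path = 1.778 + 2.778 + 0.444 = 5.000
σ = √5.000 = 2.236 days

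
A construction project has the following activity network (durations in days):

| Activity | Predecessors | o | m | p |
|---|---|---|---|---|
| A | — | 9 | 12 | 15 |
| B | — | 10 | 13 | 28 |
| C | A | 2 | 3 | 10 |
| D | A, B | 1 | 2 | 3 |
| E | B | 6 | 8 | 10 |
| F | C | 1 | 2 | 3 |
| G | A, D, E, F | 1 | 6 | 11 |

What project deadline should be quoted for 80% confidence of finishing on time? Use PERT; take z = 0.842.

te_A = (9 + 4·12 + 15)/6 = 72/6 = 12; σ²_A = ((15−9)/6)² = 1.000
te_B = (10 + 4·13 + 28)/6 = 90/6 = 15; σ²_B = ((28−10)/6)² = 9.000
te_C = (2 + 4·3 + 10)/6 = 24/6 = 4; σ²_C = ((10−2)/6)² = 1.778
te_D = (1 + 4·2 + 3)/6 = 12/6 = 2; σ²_D = ((3−1)/6)² = 0.111
te_E = (6 + 4·8 + 10)/6 = 48/6 = 8; σ²_E = ((10−6)/6)² = 0.444
te_F = (1 + 4·2 + 3)/6 = 12/6 = 2; σ²_F = ((3−1)/6)² = 0.111
te_G = (1 + 4·6 + 11)/6 = 36/6 = 6; σ²_G = ((11−1)/6)² = 2.778

Forward pass:
ES_A = 0; EF_A = 12
ES_B = 0; EF_B = 15
ES_C = 12; EF_C = 12+4 = 16
ES_D = max(EF_A=12, EF_B=15) = 15; EF_D = 15+2 = 17
ES_E = 15; EF_E = 15+8 = 23
ES_F = 16; EF_F = 16+2 = 18
ES_G = max(EF_A=12, EF_D=17, EF_E=23, EF_F=18) = 23; EF_G = 23+6 = 29
Expected project duration μ = 29 days. Critical path: B → E → G.

Variance along critical path = 9.000 + 0.444 + 2.778 = 12.222; σ = 3.496 days.
D = μ + z·σ = 29 + 0.842·3.496 = 31.9 days

31.9 days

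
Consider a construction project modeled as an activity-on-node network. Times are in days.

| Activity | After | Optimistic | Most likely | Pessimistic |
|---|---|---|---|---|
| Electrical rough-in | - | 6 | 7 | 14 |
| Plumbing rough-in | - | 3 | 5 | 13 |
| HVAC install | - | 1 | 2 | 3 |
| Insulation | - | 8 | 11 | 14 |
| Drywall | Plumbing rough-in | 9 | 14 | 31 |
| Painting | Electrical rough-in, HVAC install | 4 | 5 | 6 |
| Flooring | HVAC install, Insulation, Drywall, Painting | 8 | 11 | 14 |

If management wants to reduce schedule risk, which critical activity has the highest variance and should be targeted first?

te_Electrical rough-in = (6 + 4·7 + 14)/6 = 48/6 = 8; σ²_Electrical rough-in = ((14−6)/6)² = 1.778
te_Plumbing rough-in = (3 + 4·5 + 13)/6 = 36/6 = 6; σ²_Plumbing rough-in = ((13−3)/6)² = 2.778
te_HVAC install = (1 + 4·2 + 3)/6 = 12/6 = 2; σ²_HVAC install = ((3−1)/6)² = 0.111
te_Insulation = (8 + 4·11 + 14)/6 = 66/6 = 11; σ²_Insulation = ((14−8)/6)² = 1.000
te_Drywall = (9 + 4·14 + 31)/6 = 96/6 = 16; σ²_Drywall = ((31−9)/6)² = 13.444
te_Painting = (4 + 4·5 + 6)/6 = 30/6 = 5; σ²_Painting = ((6−4)/6)² = 0.111
te_Flooring = (8 + 4·11 + 14)/6 = 66/6 = 11; σ²_Flooring = ((14−8)/6)² = 1.000

Forward pass:
ES_Electrical rough-in = 0; EF_Electrical rough-in = 8
ES_Plumbing rough-in = 0; EF_Plumbing rough-in = 6
ES_HVAC install = 0; EF_HVAC install = 2
ES_Insulation = 0; EF_Insulation = 11
ES_Drywall = 6; EF_Drywall = 6+16 = 22
ES_Painting = max(EF_Electrical rough-in=8, EF_HVAC install=2) = 8; EF_Painting = 8+5 = 13
ES_Flooring = max(EF_HVAC install=2, EF_Insulation=11, EF_Drywall=22, EF_Painting=13) = 22; EF_Flooring = 22+11 = 33
Expected project duration μ = 33 days. Critical path: Plumbing rough-in → Drywall → Flooring.

Variances on critical path: σ²_Plumbing rough-in=2.778, σ²_Drywall=13.444, σ²_Flooring=1.000.
Largest is σ²_Drywall = 13.444.

Drywall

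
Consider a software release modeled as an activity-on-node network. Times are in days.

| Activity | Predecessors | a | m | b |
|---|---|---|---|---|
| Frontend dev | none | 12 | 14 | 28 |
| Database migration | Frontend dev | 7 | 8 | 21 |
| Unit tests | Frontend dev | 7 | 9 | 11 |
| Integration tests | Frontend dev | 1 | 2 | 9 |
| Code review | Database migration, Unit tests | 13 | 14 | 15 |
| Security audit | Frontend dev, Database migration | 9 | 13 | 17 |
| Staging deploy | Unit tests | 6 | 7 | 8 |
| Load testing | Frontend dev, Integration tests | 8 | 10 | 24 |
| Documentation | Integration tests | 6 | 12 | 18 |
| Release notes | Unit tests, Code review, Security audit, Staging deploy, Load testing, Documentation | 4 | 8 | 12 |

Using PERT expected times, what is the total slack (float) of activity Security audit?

1 days

te_Frontend dev = (12 + 4·14 + 28)/6 = 96/6 = 16
te_Database migration = (7 + 4·8 + 21)/6 = 60/6 = 10
te_Unit tests = (7 + 4·9 + 11)/6 = 54/6 = 9
te_Integration tests = (1 + 4·2 + 9)/6 = 18/6 = 3
te_Code review = (13 + 4·14 + 15)/6 = 84/6 = 14
te_Security audit = (9 + 4·13 + 17)/6 = 78/6 = 13
te_Staging deploy = (6 + 4·7 + 8)/6 = 42/6 = 7
te_Load testing = (8 + 4·10 + 24)/6 = 72/6 = 12
te_Documentation = (6 + 4·12 + 18)/6 = 72/6 = 12
te_Release notes = (4 + 4·8 + 12)/6 = 48/6 = 8

Forward pass:
ES_Frontend dev = 0; EF_Frontend dev = 16
ES_Database migration = 16; EF_Database migration = 16+10 = 26
ES_Unit tests = 16; EF_Unit tests = 16+9 = 25
ES_Integration tests = 16; EF_Integration tests = 16+3 = 19
ES_Code review = max(EF_Database migration=26, EF_Unit tests=25) = 26; EF_Code review = 26+14 = 40
ES_Security audit = max(EF_Frontend dev=16, EF_Database migration=26) = 26; EF_Security audit = 26+13 = 39
ES_Staging deploy = 25; EF_Staging deploy = 25+7 = 32
ES_Load testing = max(EF_Frontend dev=16, EF_Integration tests=19) = 19; EF_Load testing = 19+12 = 31
ES_Documentation = 19; EF_Documentation = 19+12 = 31
ES_Release notes = max(EF_Unit tests=25, EF_Code review=40, EF_Security audit=39, EF_Staging deploy=32, EF_Load testing=31, EF_Documentation=31) = 40; EF_Release notes = 40+8 = 48
Expected project duration μ = 48 days. Critical path: Frontend dev → Database migration → Code review → Release notes.

Backward pass:
LF_Release notes = 48; LS_Release notes = 48−8 = 40
LF_Documentation = LS_Release notes = 40; LS_Documentation = 40−12 = 28
LF_Load testing = LS_Release notes = 40; LS_Load testing = 40−12 = 28
LF_Staging deploy = LS_Release notes = 40; LS_Staging deploy = 40−7 = 33
LF_Security audit = LS_Release notes = 40; LS_Security audit = 40−13 = 27
LF_Code review = LS_Release notes = 40; LS_Code review = 40−14 = 26
LF_Integration tests = min(LS_Load testing=28, LS_Documentation=28) = 28; LS_Integration tests = 28−3 = 25
LF_Unit tests = min(LS_Code review=26, LS_Staging deploy=33, LS_Release notes=40) = 26; LS_Unit tests = 26−9 = 17
LF_Database migration = min(LS_Code review=26, LS_Security audit=27) = 26; LS_Database migration = 26−10 = 16
LF_Frontend dev = min(LS_Database migration=16, LS_Unit tests=17, LS_Integration tests=25, LS_Security audit=27, LS_Load testing=28) = 16; LS_Frontend dev = 16−16 = 0
Slack_Security audit = LS_Security audit − ES_Security audit = 27 − 26 = 1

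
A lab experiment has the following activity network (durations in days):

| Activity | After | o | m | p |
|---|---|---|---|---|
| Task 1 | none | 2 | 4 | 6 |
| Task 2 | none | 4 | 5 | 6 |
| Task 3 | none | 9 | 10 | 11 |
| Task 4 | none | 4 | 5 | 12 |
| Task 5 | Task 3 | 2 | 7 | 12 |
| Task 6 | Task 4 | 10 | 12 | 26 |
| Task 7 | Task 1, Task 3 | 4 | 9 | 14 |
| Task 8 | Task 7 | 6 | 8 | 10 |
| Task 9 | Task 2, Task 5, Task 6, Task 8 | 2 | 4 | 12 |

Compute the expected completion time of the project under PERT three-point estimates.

te_Task 1 = (2 + 4·4 + 6)/6 = 24/6 = 4
te_Task 2 = (4 + 4·5 + 6)/6 = 30/6 = 5
te_Task 3 = (9 + 4·10 + 11)/6 = 60/6 = 10
te_Task 4 = (4 + 4·5 + 12)/6 = 36/6 = 6
te_Task 5 = (2 + 4·7 + 12)/6 = 42/6 = 7
te_Task 6 = (10 + 4·12 + 26)/6 = 84/6 = 14
te_Task 7 = (4 + 4·9 + 14)/6 = 54/6 = 9
te_Task 8 = (6 + 4·8 + 10)/6 = 48/6 = 8
te_Task 9 = (2 + 4·4 + 12)/6 = 30/6 = 5

Forward pass:
ES_Task 1 = 0; EF_Task 1 = 4
ES_Task 2 = 0; EF_Task 2 = 5
ES_Task 3 = 0; EF_Task 3 = 10
ES_Task 4 = 0; EF_Task 4 = 6
ES_Task 5 = 10; EF_Task 5 = 10+7 = 17
ES_Task 6 = 6; EF_Task 6 = 6+14 = 20
ES_Task 7 = max(EF_Task 1=4, EF_Task 3=10) = 10; EF_Task 7 = 10+9 = 19
ES_Task 8 = 19; EF_Task 8 = 19+8 = 27
ES_Task 9 = max(EF_Task 2=5, EF_Task 5=17, EF_Task 6=20, EF_Task 8=27) = 27; EF_Task 9 = 27+5 = 32
Expected project duration μ = 32 days. Critical path: Task 3 → Task 7 → Task 8 → Task 9.

32 days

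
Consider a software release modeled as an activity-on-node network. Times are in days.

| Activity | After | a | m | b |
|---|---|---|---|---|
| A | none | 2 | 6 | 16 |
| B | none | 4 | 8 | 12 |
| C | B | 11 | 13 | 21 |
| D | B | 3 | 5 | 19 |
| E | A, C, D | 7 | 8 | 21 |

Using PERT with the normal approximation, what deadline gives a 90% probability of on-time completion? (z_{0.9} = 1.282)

36.1 days

te_A = (2 + 4·6 + 16)/6 = 42/6 = 7; σ²_A = ((16−2)/6)² = 5.444
te_B = (4 + 4·8 + 12)/6 = 48/6 = 8; σ²_B = ((12−4)/6)² = 1.778
te_C = (11 + 4·13 + 21)/6 = 84/6 = 14; σ²_C = ((21−11)/6)² = 2.778
te_D = (3 + 4·5 + 19)/6 = 42/6 = 7; σ²_D = ((19−3)/6)² = 7.111
te_E = (7 + 4·8 + 21)/6 = 60/6 = 10; σ²_E = ((21−7)/6)² = 5.444

Forward pass:
ES_A = 0; EF_A = 7
ES_B = 0; EF_B = 8
ES_C = 8; EF_C = 8+14 = 22
ES_D = 8; EF_D = 8+7 = 15
ES_E = max(EF_A=7, EF_C=22, EF_D=15) = 22; EF_E = 22+10 = 32
Expected project duration μ = 32 days. Critical path: B → C → E.

Variance along critical path = 1.778 + 2.778 + 5.444 = 10.000; σ = 3.162 days.
D = μ + z·σ = 32 + 1.282·3.162 = 36.1 days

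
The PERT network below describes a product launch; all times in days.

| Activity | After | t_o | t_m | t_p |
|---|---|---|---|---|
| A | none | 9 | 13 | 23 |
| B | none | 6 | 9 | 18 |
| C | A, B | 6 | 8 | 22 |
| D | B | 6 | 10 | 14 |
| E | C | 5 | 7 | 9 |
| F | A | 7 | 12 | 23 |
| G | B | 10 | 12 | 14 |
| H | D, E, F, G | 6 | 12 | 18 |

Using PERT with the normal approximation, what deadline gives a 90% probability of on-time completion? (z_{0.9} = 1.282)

te_A = (9 + 4·13 + 23)/6 = 84/6 = 14; σ²_A = ((23−9)/6)² = 5.444
te_B = (6 + 4·9 + 18)/6 = 60/6 = 10; σ²_B = ((18−6)/6)² = 4.000
te_C = (6 + 4·8 + 22)/6 = 60/6 = 10; σ²_C = ((22−6)/6)² = 7.111
te_D = (6 + 4·10 + 14)/6 = 60/6 = 10; σ²_D = ((14−6)/6)² = 1.778
te_E = (5 + 4·7 + 9)/6 = 42/6 = 7; σ²_E = ((9−5)/6)² = 0.444
te_F = (7 + 4·12 + 23)/6 = 78/6 = 13; σ²_F = ((23−7)/6)² = 7.111
te_G = (10 + 4·12 + 14)/6 = 72/6 = 12; σ²_G = ((14−10)/6)² = 0.444
te_H = (6 + 4·12 + 18)/6 = 72/6 = 12; σ²_H = ((18−6)/6)² = 4.000

Forward pass:
ES_A = 0; EF_A = 14
ES_B = 0; EF_B = 10
ES_C = max(EF_A=14, EF_B=10) = 14; EF_C = 14+10 = 24
ES_D = 10; EF_D = 10+10 = 20
ES_E = 24; EF_E = 24+7 = 31
ES_F = 14; EF_F = 14+13 = 27
ES_G = 10; EF_G = 10+12 = 22
ES_H = max(EF_D=20, EF_E=31, EF_F=27, EF_G=22) = 31; EF_H = 31+12 = 43
Expected project duration μ = 43 days. Critical path: A → C → E → H.

Variance along critical path = 5.444 + 7.111 + 0.444 + 4.000 = 17.000; σ = 4.123 days.
D = μ + z·σ = 43 + 1.282·4.123 = 48.3 days

48.3 days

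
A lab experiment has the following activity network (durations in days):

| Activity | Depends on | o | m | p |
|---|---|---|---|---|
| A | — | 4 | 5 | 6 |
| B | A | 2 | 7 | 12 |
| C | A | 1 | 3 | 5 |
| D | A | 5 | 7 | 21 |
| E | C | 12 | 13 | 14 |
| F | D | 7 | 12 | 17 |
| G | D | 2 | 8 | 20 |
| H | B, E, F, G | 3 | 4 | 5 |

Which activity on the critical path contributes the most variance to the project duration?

te_A = (4 + 4·5 + 6)/6 = 30/6 = 5; σ²_A = ((6−4)/6)² = 0.111
te_B = (2 + 4·7 + 12)/6 = 42/6 = 7; σ²_B = ((12−2)/6)² = 2.778
te_C = (1 + 4·3 + 5)/6 = 18/6 = 3; σ²_C = ((5−1)/6)² = 0.444
te_D = (5 + 4·7 + 21)/6 = 54/6 = 9; σ²_D = ((21−5)/6)² = 7.111
te_E = (12 + 4·13 + 14)/6 = 78/6 = 13; σ²_E = ((14−12)/6)² = 0.111
te_F = (7 + 4·12 + 17)/6 = 72/6 = 12; σ²_F = ((17−7)/6)² = 2.778
te_G = (2 + 4·8 + 20)/6 = 54/6 = 9; σ²_G = ((20−2)/6)² = 9.000
te_H = (3 + 4·4 + 5)/6 = 24/6 = 4; σ²_H = ((5−3)/6)² = 0.111

Forward pass:
ES_A = 0; EF_A = 5
ES_B = 5; EF_B = 5+7 = 12
ES_C = 5; EF_C = 5+3 = 8
ES_D = 5; EF_D = 5+9 = 14
ES_E = 8; EF_E = 8+13 = 21
ES_F = 14; EF_F = 14+12 = 26
ES_G = 14; EF_G = 14+9 = 23
ES_H = max(EF_B=12, EF_E=21, EF_F=26, EF_G=23) = 26; EF_H = 26+4 = 30
Expected project duration μ = 30 days. Critical path: A → D → F → H.

Variances on critical path: σ²_A=0.111, σ²_D=7.111, σ²_F=2.778, σ²_H=0.111.
Largest is σ²_D = 7.111.

D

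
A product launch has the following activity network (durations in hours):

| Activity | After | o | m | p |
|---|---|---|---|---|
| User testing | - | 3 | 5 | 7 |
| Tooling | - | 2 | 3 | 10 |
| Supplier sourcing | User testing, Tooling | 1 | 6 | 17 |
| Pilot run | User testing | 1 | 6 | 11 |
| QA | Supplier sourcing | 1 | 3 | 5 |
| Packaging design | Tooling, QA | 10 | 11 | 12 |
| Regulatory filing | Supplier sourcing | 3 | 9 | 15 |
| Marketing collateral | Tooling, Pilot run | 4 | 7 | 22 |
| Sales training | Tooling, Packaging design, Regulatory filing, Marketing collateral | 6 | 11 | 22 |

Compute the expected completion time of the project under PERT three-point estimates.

38 hours

te_User testing = (3 + 4·5 + 7)/6 = 30/6 = 5
te_Tooling = (2 + 4·3 + 10)/6 = 24/6 = 4
te_Supplier sourcing = (1 + 4·6 + 17)/6 = 42/6 = 7
te_Pilot run = (1 + 4·6 + 11)/6 = 36/6 = 6
te_QA = (1 + 4·3 + 5)/6 = 18/6 = 3
te_Packaging design = (10 + 4·11 + 12)/6 = 66/6 = 11
te_Regulatory filing = (3 + 4·9 + 15)/6 = 54/6 = 9
te_Marketing collateral = (4 + 4·7 + 22)/6 = 54/6 = 9
te_Sales training = (6 + 4·11 + 22)/6 = 72/6 = 12

Forward pass:
ES_User testing = 0; EF_User testing = 5
ES_Tooling = 0; EF_Tooling = 4
ES_Supplier sourcing = max(EF_User testing=5, EF_Tooling=4) = 5; EF_Supplier sourcing = 5+7 = 12
ES_Pilot run = 5; EF_Pilot run = 5+6 = 11
ES_QA = 12; EF_QA = 12+3 = 15
ES_Packaging design = max(EF_Tooling=4, EF_QA=15) = 15; EF_Packaging design = 15+11 = 26
ES_Regulatory filing = 12; EF_Regulatory filing = 12+9 = 21
ES_Marketing collateral = max(EF_Tooling=4, EF_Pilot run=11) = 11; EF_Marketing collateral = 11+9 = 20
ES_Sales training = max(EF_Tooling=4, EF_Packaging design=26, EF_Regulatory filing=21, EF_Marketing collateral=20) = 26; EF_Sales training = 26+12 = 38
Expected project duration μ = 38 hours. Critical path: User testing → Supplier sourcing → QA → Packaging design → Sales training.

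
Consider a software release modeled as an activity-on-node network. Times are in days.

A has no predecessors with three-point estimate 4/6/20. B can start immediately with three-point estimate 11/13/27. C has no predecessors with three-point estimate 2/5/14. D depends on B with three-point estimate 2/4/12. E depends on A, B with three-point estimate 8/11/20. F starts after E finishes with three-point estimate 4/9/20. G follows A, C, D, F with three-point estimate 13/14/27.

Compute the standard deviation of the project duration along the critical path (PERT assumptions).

4.86 days

te_A = (4 + 4·6 + 20)/6 = 48/6 = 8; σ²_A = ((20−4)/6)² = 7.111
te_B = (11 + 4·13 + 27)/6 = 90/6 = 15; σ²_B = ((27−11)/6)² = 7.111
te_C = (2 + 4·5 + 14)/6 = 36/6 = 6; σ²_C = ((14−2)/6)² = 4.000
te_D = (2 + 4·4 + 12)/6 = 30/6 = 5; σ²_D = ((12−2)/6)² = 2.778
te_E = (8 + 4·11 + 20)/6 = 72/6 = 12; σ²_E = ((20−8)/6)² = 4.000
te_F = (4 + 4·9 + 20)/6 = 60/6 = 10; σ²_F = ((20−4)/6)² = 7.111
te_G = (13 + 4·14 + 27)/6 = 96/6 = 16; σ²_G = ((27−13)/6)² = 5.444

Forward pass:
ES_A = 0; EF_A = 8
ES_B = 0; EF_B = 15
ES_C = 0; EF_C = 6
ES_D = 15; EF_D = 15+5 = 20
ES_E = max(EF_A=8, EF_B=15) = 15; EF_E = 15+12 = 27
ES_F = 27; EF_F = 27+10 = 37
ES_G = max(EF_A=8, EF_C=6, EF_D=20, EF_F=37) = 37; EF_G = 37+16 = 53
Expected project duration μ = 53 days. Critical path: B → E → F → G.

Variance along critical path = 7.111 + 4.000 + 7.111 + 5.444 = 23.667
σ = √23.667 = 4.865 days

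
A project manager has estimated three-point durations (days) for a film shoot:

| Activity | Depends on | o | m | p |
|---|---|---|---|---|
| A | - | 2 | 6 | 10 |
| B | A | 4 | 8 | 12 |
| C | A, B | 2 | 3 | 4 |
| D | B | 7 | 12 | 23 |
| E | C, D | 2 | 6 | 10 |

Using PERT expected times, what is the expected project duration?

33 days

te_A = (2 + 4·6 + 10)/6 = 36/6 = 6
te_B = (4 + 4·8 + 12)/6 = 48/6 = 8
te_C = (2 + 4·3 + 4)/6 = 18/6 = 3
te_D = (7 + 4·12 + 23)/6 = 78/6 = 13
te_E = (2 + 4·6 + 10)/6 = 36/6 = 6

Forward pass:
ES_A = 0; EF_A = 6
ES_B = 6; EF_B = 6+8 = 14
ES_C = max(EF_A=6, EF_B=14) = 14; EF_C = 14+3 = 17
ES_D = 14; EF_D = 14+13 = 27
ES_E = max(EF_C=17, EF_D=27) = 27; EF_E = 27+6 = 33
Expected project duration μ = 33 days. Critical path: A → B → D → E.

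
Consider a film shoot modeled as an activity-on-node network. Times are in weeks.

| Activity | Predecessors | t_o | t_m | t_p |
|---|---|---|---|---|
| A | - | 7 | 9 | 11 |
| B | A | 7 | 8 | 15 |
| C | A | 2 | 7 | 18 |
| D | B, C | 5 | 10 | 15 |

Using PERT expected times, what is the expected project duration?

te_A = (7 + 4·9 + 11)/6 = 54/6 = 9
te_B = (7 + 4·8 + 15)/6 = 54/6 = 9
te_C = (2 + 4·7 + 18)/6 = 48/6 = 8
te_D = (5 + 4·10 + 15)/6 = 60/6 = 10

Forward pass:
ES_A = 0; EF_A = 9
ES_B = 9; EF_B = 9+9 = 18
ES_C = 9; EF_C = 9+8 = 17
ES_D = max(EF_B=18, EF_C=17) = 18; EF_D = 18+10 = 28
Expected project duration μ = 28 weeks. Critical path: A → B → D.

28 weeks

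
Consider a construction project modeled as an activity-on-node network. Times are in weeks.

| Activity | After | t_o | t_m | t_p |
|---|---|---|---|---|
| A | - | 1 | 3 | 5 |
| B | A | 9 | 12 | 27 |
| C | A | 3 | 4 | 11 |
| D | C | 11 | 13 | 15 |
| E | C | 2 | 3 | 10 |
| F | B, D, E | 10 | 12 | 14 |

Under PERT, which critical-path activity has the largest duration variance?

te_A = (1 + 4·3 + 5)/6 = 18/6 = 3; σ²_A = ((5−1)/6)² = 0.444
te_B = (9 + 4·12 + 27)/6 = 84/6 = 14; σ²_B = ((27−9)/6)² = 9.000
te_C = (3 + 4·4 + 11)/6 = 30/6 = 5; σ²_C = ((11−3)/6)² = 1.778
te_D = (11 + 4·13 + 15)/6 = 78/6 = 13; σ²_D = ((15−11)/6)² = 0.444
te_E = (2 + 4·3 + 10)/6 = 24/6 = 4; σ²_E = ((10−2)/6)² = 1.778
te_F = (10 + 4·12 + 14)/6 = 72/6 = 12; σ²_F = ((14−10)/6)² = 0.444

Forward pass:
ES_A = 0; EF_A = 3
ES_B = 3; EF_B = 3+14 = 17
ES_C = 3; EF_C = 3+5 = 8
ES_D = 8; EF_D = 8+13 = 21
ES_E = 8; EF_E = 8+4 = 12
ES_F = max(EF_B=17, EF_D=21, EF_E=12) = 21; EF_F = 21+12 = 33
Expected project duration μ = 33 weeks. Critical path: A → C → D → F.

Variances on critical path: σ²_A=0.444, σ²_C=1.778, σ²_D=0.444, σ²_F=0.444.
Largest is σ²_C = 1.778.

C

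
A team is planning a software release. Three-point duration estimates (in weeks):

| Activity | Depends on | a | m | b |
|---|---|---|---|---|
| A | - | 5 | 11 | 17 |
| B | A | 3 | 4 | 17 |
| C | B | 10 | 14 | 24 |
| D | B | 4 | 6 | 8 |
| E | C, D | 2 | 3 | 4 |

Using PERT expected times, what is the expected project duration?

te_A = (5 + 4·11 + 17)/6 = 66/6 = 11
te_B = (3 + 4·4 + 17)/6 = 36/6 = 6
te_C = (10 + 4·14 + 24)/6 = 90/6 = 15
te_D = (4 + 4·6 + 8)/6 = 36/6 = 6
te_E = (2 + 4·3 + 4)/6 = 18/6 = 3

Forward pass:
ES_A = 0; EF_A = 11
ES_B = 11; EF_B = 11+6 = 17
ES_C = 17; EF_C = 17+15 = 32
ES_D = 17; EF_D = 17+6 = 23
ES_E = max(EF_C=32, EF_D=23) = 32; EF_E = 32+3 = 35
Expected project duration μ = 35 weeks. Critical path: A → B → C → E.

35 weeks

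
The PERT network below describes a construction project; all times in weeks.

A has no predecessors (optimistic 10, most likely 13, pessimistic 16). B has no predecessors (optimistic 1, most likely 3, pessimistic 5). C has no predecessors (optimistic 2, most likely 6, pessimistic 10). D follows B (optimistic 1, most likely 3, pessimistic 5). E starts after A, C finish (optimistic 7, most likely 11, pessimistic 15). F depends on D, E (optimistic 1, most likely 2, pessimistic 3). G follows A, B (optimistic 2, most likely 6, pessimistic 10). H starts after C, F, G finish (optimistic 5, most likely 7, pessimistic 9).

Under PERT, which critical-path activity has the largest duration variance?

te_A = (10 + 4·13 + 16)/6 = 78/6 = 13; σ²_A = ((16−10)/6)² = 1.000
te_B = (1 + 4·3 + 5)/6 = 18/6 = 3; σ²_B = ((5−1)/6)² = 0.444
te_C = (2 + 4·6 + 10)/6 = 36/6 = 6; σ²_C = ((10−2)/6)² = 1.778
te_D = (1 + 4·3 + 5)/6 = 18/6 = 3; σ²_D = ((5−1)/6)² = 0.444
te_E = (7 + 4·11 + 15)/6 = 66/6 = 11; σ²_E = ((15−7)/6)² = 1.778
te_F = (1 + 4·2 + 3)/6 = 12/6 = 2; σ²_F = ((3−1)/6)² = 0.111
te_G = (2 + 4·6 + 10)/6 = 36/6 = 6; σ²_G = ((10−2)/6)² = 1.778
te_H = (5 + 4·7 + 9)/6 = 42/6 = 7; σ²_H = ((9−5)/6)² = 0.444

Forward pass:
ES_A = 0; EF_A = 13
ES_B = 0; EF_B = 3
ES_C = 0; EF_C = 6
ES_D = 3; EF_D = 3+3 = 6
ES_E = max(EF_A=13, EF_C=6) = 13; EF_E = 13+11 = 24
ES_F = max(EF_D=6, EF_E=24) = 24; EF_F = 24+2 = 26
ES_G = max(EF_A=13, EF_B=3) = 13; EF_G = 13+6 = 19
ES_H = max(EF_C=6, EF_F=26, EF_G=19) = 26; EF_H = 26+7 = 33
Expected project duration μ = 33 weeks. Critical path: A → E → F → H.

Variances on critical path: σ²_A=1.000, σ²_E=1.778, σ²_F=0.111, σ²_H=0.444.
Largest is σ²_E = 1.778.

E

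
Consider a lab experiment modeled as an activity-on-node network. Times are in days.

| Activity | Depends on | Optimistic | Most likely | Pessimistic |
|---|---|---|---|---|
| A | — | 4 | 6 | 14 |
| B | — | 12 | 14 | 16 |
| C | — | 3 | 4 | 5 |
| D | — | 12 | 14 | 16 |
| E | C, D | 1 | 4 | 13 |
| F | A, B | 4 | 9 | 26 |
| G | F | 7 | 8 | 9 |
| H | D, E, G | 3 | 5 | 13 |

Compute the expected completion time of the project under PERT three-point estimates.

39 days

te_A = (4 + 4·6 + 14)/6 = 42/6 = 7
te_B = (12 + 4·14 + 16)/6 = 84/6 = 14
te_C = (3 + 4·4 + 5)/6 = 24/6 = 4
te_D = (12 + 4·14 + 16)/6 = 84/6 = 14
te_E = (1 + 4·4 + 13)/6 = 30/6 = 5
te_F = (4 + 4·9 + 26)/6 = 66/6 = 11
te_G = (7 + 4·8 + 9)/6 = 48/6 = 8
te_H = (3 + 4·5 + 13)/6 = 36/6 = 6

Forward pass:
ES_A = 0; EF_A = 7
ES_B = 0; EF_B = 14
ES_C = 0; EF_C = 4
ES_D = 0; EF_D = 14
ES_E = max(EF_C=4, EF_D=14) = 14; EF_E = 14+5 = 19
ES_F = max(EF_A=7, EF_B=14) = 14; EF_F = 14+11 = 25
ES_G = 25; EF_G = 25+8 = 33
ES_H = max(EF_D=14, EF_E=19, EF_G=33) = 33; EF_H = 33+6 = 39
Expected project duration μ = 39 days. Critical path: B → F → G → H.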